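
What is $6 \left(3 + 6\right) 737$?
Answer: $39798$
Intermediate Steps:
$6 \left(3 + 6\right) 737 = 6 \cdot 9 \cdot 737 = 54 \cdot 737 = 39798$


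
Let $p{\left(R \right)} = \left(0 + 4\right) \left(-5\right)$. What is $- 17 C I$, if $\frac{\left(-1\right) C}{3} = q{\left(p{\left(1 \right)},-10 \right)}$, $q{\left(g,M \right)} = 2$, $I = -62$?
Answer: $-6324$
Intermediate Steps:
$p{\left(R \right)} = -20$ ($p{\left(R \right)} = 4 \left(-5\right) = -20$)
$C = -6$ ($C = \left(-3\right) 2 = -6$)
$- 17 C I = \left(-17\right) \left(-6\right) \left(-62\right) = 102 \left(-62\right) = -6324$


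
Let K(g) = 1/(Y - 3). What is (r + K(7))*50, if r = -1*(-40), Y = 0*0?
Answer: 5950/3 ≈ 1983.3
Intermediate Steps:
Y = 0
r = 40
K(g) = -1/3 (K(g) = 1/(0 - 3) = 1/(-3) = -1/3)
(r + K(7))*50 = (40 - 1/3)*50 = (119/3)*50 = 5950/3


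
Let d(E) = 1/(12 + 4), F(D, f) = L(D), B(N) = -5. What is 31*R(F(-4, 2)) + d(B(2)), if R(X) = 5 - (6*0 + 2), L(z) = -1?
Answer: 1489/16 ≈ 93.063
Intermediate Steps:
F(D, f) = -1
d(E) = 1/16
R(X) = 3 (R(X) = 5 - (0 + 2) = 5 - 1*2 = 5 - 2 = 3)
31*R(F(-4, 2)) + d(B(2)) = 31*3 + 1/16 = 93 + 1/16 = 1489/16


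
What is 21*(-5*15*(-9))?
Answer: 14175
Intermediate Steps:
21*(-5*15*(-9)) = 21*(-75*(-9)) = 21*675 = 14175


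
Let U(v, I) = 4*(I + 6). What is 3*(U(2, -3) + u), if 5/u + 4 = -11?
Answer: 35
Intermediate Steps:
u = -⅓ (u = 5/(-4 - 11) = 5/(-15) = 5*(-1/15) = -⅓ ≈ -0.33333)
U(v, I) = 24 + 4*I (U(v, I) = 4*(6 + I) = 24 + 4*I)
3*(U(2, -3) + u) = 3*((24 + 4*(-3)) - ⅓) = 3*((24 - 12) - ⅓) = 3*(12 - ⅓) = 3*(35/3) = 35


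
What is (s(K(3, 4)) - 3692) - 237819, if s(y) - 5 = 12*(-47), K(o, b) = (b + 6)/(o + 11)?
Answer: -242070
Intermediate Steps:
K(o, b) = (6 + b)/(11 + o)
s(y) = -559 (s(y) = 5 + 12*(-47) = 5 - 564 = -559)
(s(K(3, 4)) - 3692) - 237819 = (-559 - 3692) - 237819 = -4251 - 237819 = -242070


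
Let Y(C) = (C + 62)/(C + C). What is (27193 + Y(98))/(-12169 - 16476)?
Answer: -1332497/1403605 ≈ -0.94934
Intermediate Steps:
Y(C) = (62 + C)/(2*C) (Y(C) = (62 + C)/((2*C)) = (62 + C)*(1/(2*C)) = (62 + C)/(2*C))
(27193 + Y(98))/(-12169 - 16476) = (27193 + (½)*(62 + 98)/98)/(-12169 - 16476) = (27193 + (½)*(1/98)*160)/(-28645) = (27193 + 40/49)*(-1/28645) = (1332497/49)*(-1/28645) = -1332497/1403605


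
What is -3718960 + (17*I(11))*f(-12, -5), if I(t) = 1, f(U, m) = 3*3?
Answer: -3718807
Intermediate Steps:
f(U, m) = 9
-3718960 + (17*I(11))*f(-12, -5) = -3718960 + (17*1)*9 = -3718960 + 17*9 = -3718960 + 153 = -3718807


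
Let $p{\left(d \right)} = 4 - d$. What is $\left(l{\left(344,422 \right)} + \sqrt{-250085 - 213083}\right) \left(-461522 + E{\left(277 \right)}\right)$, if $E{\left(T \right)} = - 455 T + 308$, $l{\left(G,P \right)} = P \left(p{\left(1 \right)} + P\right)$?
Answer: $-105323108150 - 4697992 i \sqrt{7237} \approx -1.0532 \cdot 10^{11} - 3.9966 \cdot 10^{8} i$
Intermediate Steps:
$l{\left(G,P \right)} = P \left(3 + P\right)$ ($l{\left(G,P \right)} = P \left(\left(4 - 1\right) + P\right) = P \left(3 + P\right)$)
$E{\left(T \right)} = 308 - 455 T$
$\left(l{\left(344,422 \right)} + \sqrt{-250085 - 213083}\right) \left(-461522 + E{\left(277 \right)}\right) = \left(422 \left(3 + 422\right) + \sqrt{-250085 - 213083}\right) \left(-461522 + \left(308 - 126035\right)\right) = \left(422 \cdot 425 + \sqrt{-463168}\right) \left(-461522 + \left(308 - 126035\right)\right) = \left(179350 + 8 i \sqrt{7237}\right) \left(-461522 - 125727\right) = \left(179350 + 8 i \sqrt{7237}\right) \left(-587249\right) = -105323108150 - 4697992 i \sqrt{7237}$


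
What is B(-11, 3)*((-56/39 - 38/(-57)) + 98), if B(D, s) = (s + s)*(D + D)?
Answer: -166848/13 ≈ -12834.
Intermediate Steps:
B(D, s) = 4*D*s (B(D, s) = (2*s)*(2*D) = 4*D*s)
B(-11, 3)*((-56/39 - 38/(-57)) + 98) = (4*(-11)*3)*((-56/39 - 38/(-57)) + 98) = -132*((-56*1/39 - 38*(-1/57)) + 98) = -132*((-56/39 + 2/3) + 98) = -132*(-10/13 + 98) = -132*1264/13 = -166848/13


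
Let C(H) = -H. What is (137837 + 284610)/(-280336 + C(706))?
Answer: -422447/281042 ≈ -1.5031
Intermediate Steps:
(137837 + 284610)/(-280336 + C(706)) = (137837 + 284610)/(-280336 - 1*706) = 422447/(-280336 - 706) = 422447/(-281042) = 422447*(-1/281042) = -422447/281042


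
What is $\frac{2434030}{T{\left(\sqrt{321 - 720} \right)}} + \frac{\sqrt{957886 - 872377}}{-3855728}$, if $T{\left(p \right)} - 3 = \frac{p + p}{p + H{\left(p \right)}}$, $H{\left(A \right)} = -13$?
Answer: $\frac{- 45 \sqrt{421211} + 9384957623840 \sqrt{399} + 122004449109920 i - 117 i \sqrt{9501}}{3855728 \left(5 \sqrt{399} + 39 i\right)} \approx 5.2975 \cdot 10^{5} + 1.0996 \cdot 10^{5} i$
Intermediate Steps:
$T{\left(p \right)} = 3 + \frac{2 p}{-13 + p}$ ($T{\left(p \right)} = 3 + \frac{p + p}{p - 13} = 3 + \frac{2 p}{-13 + p}$)
$\frac{2434030}{T{\left(\sqrt{321 - 720} \right)}} + \frac{\sqrt{957886 - 872377}}{-3855728} = \frac{2434030}{\frac{1}{-13 + \sqrt{321 - 720}} \left(-39 + 5 \sqrt{321 - 720}\right)} + \frac{\sqrt{957886 - 872377}}{-3855728} = \frac{2434030}{\frac{1}{-13 + \sqrt{-399}} \left(-39 + 5 \sqrt{-399}\right)} + \sqrt{85509} \left(- \frac{1}{3855728}\right) = \frac{2434030}{\frac{1}{-13 + i \sqrt{399}} \left(-39 + 5 i \sqrt{399}\right)} + 3 \sqrt{9501} \left(- \frac{1}{3855728}\right) = \frac{2434030}{\frac{1}{-13 + i \sqrt{399}} \left(-39 + 5 i \sqrt{399}\right)} - \frac{3 \sqrt{9501}}{3855728} = 2434030 \frac{-13 + i \sqrt{399}}{-39 + 5 i \sqrt{399}} - \frac{3 \sqrt{9501}}{3855728} = \frac{2434030 \left(-13 + i \sqrt{399}\right)}{-39 + 5 i \sqrt{399}} - \frac{3 \sqrt{9501}}{3855728} = - \frac{3 \sqrt{9501}}{3855728} + \frac{2434030 \left(-13 + i \sqrt{399}\right)}{-39 + 5 i \sqrt{399}}$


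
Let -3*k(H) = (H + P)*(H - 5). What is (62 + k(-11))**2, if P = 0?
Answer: 100/9 ≈ 11.111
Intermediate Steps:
k(H) = -H*(-5 + H)/3 (k(H) = -(H + 0)*(H - 5)/3 = -H*(-5 + H)/3)
(62 + k(-11))**2 = (62 + (1/3)*(-11)*(5 - 1*(-11)))**2 = (62 + (1/3)*(-11)*(5 + 11))**2 = (62 + (1/3)*(-11)*16)**2 = (62 - 176/3)**2 = (10/3)**2 = 100/9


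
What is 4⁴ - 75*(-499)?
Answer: 37681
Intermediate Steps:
4⁴ - 75*(-499) = 256 + 37425 = 37681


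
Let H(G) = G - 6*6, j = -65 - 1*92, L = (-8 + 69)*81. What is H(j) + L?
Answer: 4748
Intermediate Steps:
L = 4941 (L = 61*81 = 4941)
j = -157 (j = -65 - 92 = -157)
H(G) = -36 + G (H(G) = G - 36 = -36 + G)
H(j) + L = (-36 - 157) + 4941 = -193 + 4941 = 4748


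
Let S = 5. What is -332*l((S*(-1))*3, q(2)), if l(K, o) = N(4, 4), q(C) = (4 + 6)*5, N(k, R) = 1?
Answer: -332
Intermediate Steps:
q(C) = 50 (q(C) = 10*5 = 50)
l(K, o) = 1
-332*l((S*(-1))*3, q(2)) = -332*1 = -332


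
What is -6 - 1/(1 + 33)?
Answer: -205/34 ≈ -6.0294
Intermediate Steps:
-6 - 1/(1 + 33) = -6 - 1/34 = -205/34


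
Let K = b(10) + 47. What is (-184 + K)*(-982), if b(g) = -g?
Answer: 144354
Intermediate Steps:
K = 37 (K = -1*10 + 47 = -10 + 47 = 37)
(-184 + K)*(-982) = (-184 + 37)*(-982) = -147*(-982) = 144354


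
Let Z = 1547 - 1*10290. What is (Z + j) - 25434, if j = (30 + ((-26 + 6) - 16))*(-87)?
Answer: -33655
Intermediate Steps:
Z = -8743 (Z = 1547 - 10290 = -8743)
j = 522 (j = (30 + (-20 - 16))*(-87) = (30 - 36)*(-87) = -6*(-87) = 522)
(Z + j) - 25434 = (-8743 + 522) - 25434 = -8221 - 25434 = -33655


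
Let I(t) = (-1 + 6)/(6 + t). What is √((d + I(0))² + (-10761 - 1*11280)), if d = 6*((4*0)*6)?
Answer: I*√793451/6 ≈ 148.46*I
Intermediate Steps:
I(t) = 5/(6 + t)
d = 0 (d = 6*(0*6) = 6*0 = 0)
√((d + I(0))² + (-10761 - 1*11280)) = √((0 + 5/(6 + 0))² + (-10761 - 1*11280)) = √((0 + 5/6)² + (-10761 - 11280)) = √((0 + 5*(⅙))² - 22041) = √((0 + ⅚)² - 22041) = √((⅚)² - 22041) = √(25/36 - 22041) = √(-793451/36) = I*√793451/6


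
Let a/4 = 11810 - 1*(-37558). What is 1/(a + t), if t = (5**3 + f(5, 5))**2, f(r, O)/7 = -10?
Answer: 1/200497 ≈ 4.9876e-6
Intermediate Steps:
f(r, O) = -70 (f(r, O) = 7*(-10) = -70)
a = 197472 (a = 4*(11810 - 1*(-37558)) = 4*(11810 + 37558) = 4*49368 = 197472)
t = 3025 (t = (5**3 - 70)**2 = (125 - 70)**2 = 55**2 = 3025)
1/(a + t) = 1/(197472 + 3025) = 1/200497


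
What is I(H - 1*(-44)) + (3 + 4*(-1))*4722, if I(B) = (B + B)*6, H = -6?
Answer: -4266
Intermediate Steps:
I(B) = 12*B (I(B) = (2*B)*6 = 12*B)
I(H - 1*(-44)) + (3 + 4*(-1))*4722 = 12*(-6 - 1*(-44)) + (3 + 4*(-1))*4722 = 12*(-6 + 44) + (3 - 4)*4722 = 12*38 - 1*4722 = 456 - 4722 = -4266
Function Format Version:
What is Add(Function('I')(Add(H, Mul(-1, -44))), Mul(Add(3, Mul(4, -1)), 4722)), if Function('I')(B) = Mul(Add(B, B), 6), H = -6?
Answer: -4266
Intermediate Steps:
Function('I')(B) = Mul(12, B) (Function('I')(B) = Mul(Mul(2, B), 6) = Mul(12, B))
Add(Function('I')(Add(H, Mul(-1, -44))), Mul(Add(3, Mul(4, -1)), 4722)) = Add(Mul(12, Add(-6, Mul(-1, -44))), Mul(Add(3, Mul(4, -1)), 4722)) = Add(Mul(12, Add(-6, 44)), Mul(Add(3, -4), 4722)) = Add(Mul(12, 38), Mul(-1, 4722)) = Add(456, -4722) = -4266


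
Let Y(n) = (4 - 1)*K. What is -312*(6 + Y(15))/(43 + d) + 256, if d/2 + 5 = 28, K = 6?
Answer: 15296/89 ≈ 171.87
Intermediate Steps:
Y(n) = 18 (Y(n) = (4 - 1)*6 = 3*6 = 18)
d = 46 (d = -10 + 2*28 = -10 + 56 = 46)
-312*(6 + Y(15))/(43 + d) + 256 = -312*(6 + 18)/(43 + 46) + 256 = -7488/89 + 256 = 15296/89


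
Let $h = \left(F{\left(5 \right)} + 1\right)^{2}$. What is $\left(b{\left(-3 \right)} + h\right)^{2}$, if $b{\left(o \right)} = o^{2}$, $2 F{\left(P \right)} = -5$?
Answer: $\frac{2025}{16} \approx 126.56$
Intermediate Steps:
$F{\left(P \right)} = - \frac{5}{2}$ ($F{\left(P \right)} = \frac{1}{2} \left(-5\right) = - \frac{5}{2}$)
$h = \frac{9}{4}$ ($h = \left(- \frac{5}{2} + 1\right)^{2} = \left(- \frac{3}{2}\right)^{2} = \frac{9}{4} \approx 2.25$)
$\left(b{\left(-3 \right)} + h\right)^{2} = \left(\left(-3\right)^{2} + \frac{9}{4}\right)^{2} = \left(9 + \frac{9}{4}\right)^{2} = \left(\frac{45}{4}\right)^{2} = \frac{2025}{16}$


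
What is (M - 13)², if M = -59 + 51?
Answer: 441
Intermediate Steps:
M = -8
(M - 13)² = (-8 - 13)² = (-21)² = 441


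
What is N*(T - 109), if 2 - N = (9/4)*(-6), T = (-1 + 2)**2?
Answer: -1674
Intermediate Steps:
T = 1 (T = 1**2 = 1)
N = 31/2 (N = 2 - 9/4*(-6) = 2 - 9*(1/4)*(-6) = 2 - 9*(-6)/4 = 2 - 1*(-27/2) = 2 + 27/2 = 31/2 ≈ 15.500)
N*(T - 109) = 31*(1 - 109)/2 = (31/2)*(-108) = -1674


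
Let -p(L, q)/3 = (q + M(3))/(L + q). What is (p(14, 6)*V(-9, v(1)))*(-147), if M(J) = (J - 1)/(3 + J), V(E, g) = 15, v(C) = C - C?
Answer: 8379/4 ≈ 2094.8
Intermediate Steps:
v(C) = 0
M(J) = (-1 + J)/(3 + J)
p(L, q) = -3*(⅓ + q)/(L + q) (p(L, q) = -3*(q + (-1 + 3)/(3 + 3))/(L + q) = -3*(q + 2/6)/(L + q) = -3*(q + (⅙)*2)/(L + q) = -3*(q + ⅓)/(L + q) = -3*(⅓ + q)/(L + q))
(p(14, 6)*V(-9, v(1)))*(-147) = (((-1 - 3*6)/(14 + 6))*15)*(-147) = (((-1 - 18)/20)*15)*(-147) = (((1/20)*(-19))*15)*(-147) = -19/20*15*(-147) = -57/4*(-147) = 8379/4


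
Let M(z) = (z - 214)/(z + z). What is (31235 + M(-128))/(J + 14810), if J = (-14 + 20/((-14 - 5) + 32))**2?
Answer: 675704419/323729152 ≈ 2.0873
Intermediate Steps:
M(z) = (-214 + z)/(2*z) (M(z) = (-214 + z)/((2*z)) = (-214 + z)*(1/(2*z)) = (-214 + z)/(2*z))
J = 26244/169 (J = (-14 + 20/(-19 + 32))**2 = (-14 + 20/13)**2 = (-162/13)**2 = 26244/169 ≈ 155.29)
(31235 + M(-128))/(J + 14810) = (31235 + (1/2)*(-214 - 128)/(-128))/(26244/169 + 14810) = (31235 + (1/2)*(-1/128)*(-342))/(2529134/169) = (31235 + 171/128)*(169/2529134) = (3998251/128)*(169/2529134) = 675704419/323729152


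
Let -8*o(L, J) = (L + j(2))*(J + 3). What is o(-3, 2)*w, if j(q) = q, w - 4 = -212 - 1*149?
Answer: -1785/8 ≈ -223.13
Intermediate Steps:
w = -357 (w = 4 + (-212 - 1*149) = 4 + (-212 - 149) = 4 - 361 = -357)
o(L, J) = -(2 + L)*(3 + J)/8 (o(L, J) = -(L + 2)*(J + 3)/8 = -(2 + L)*(3 + J)/8)
o(-3, 2)*w = (-¾ - 3/8*(-3) - ¼*2 - ⅛*2*(-3))*(-357) = (-¾ + 9/8 - ½ + ¾)*(-357) = (5/8)*(-357) = -1785/8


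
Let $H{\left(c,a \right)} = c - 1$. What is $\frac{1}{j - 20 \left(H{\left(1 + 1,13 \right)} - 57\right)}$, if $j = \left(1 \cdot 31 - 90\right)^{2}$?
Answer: $\frac{1}{4601} \approx 0.00021734$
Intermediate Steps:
$H{\left(c,a \right)} = -1 + c$
$j = 3481$ ($j = \left(31 - 90\right)^{2} = \left(-59\right)^{2} = 3481$)
$\frac{1}{j - 20 \left(H{\left(1 + 1,13 \right)} - 57\right)} = \frac{1}{3481 - 20 \left(\left(-1 + \left(1 + 1\right)\right) - 57\right)} = \frac{1}{3481 - 20 \left(\left(-1 + 2\right) - 57\right)} = \frac{1}{3481 - 20 \left(1 - 57\right)} = \frac{1}{3481 - -1120} = \frac{1}{3481 + 1120} = \frac{1}{4601}$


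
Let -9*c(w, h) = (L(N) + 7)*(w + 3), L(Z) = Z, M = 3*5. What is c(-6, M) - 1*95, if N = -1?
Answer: -93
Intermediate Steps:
M = 15
c(w, h) = -2 - 2*w/3 (c(w, h) = -(-1 + 7)*(w + 3)/9 = -2*(3 + w)/3 = -(18 + 6*w)/9 = -2 - 2*w/3)
c(-6, M) - 1*95 = (-2 - 2/3*(-6)) - 1*95 = (-2 + 4) - 95 = 2 - 95 = -93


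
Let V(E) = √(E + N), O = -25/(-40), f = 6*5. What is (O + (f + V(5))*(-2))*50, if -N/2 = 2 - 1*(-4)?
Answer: -11875/4 - 100*I*√7 ≈ -2968.8 - 264.58*I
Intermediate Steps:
N = -12 (N = -2*(2 - 1*(-4)) = -2*(2 + 4) = -2*6 = -12)
f = 30
O = 5/8 (O = -25*(-1/40) = 5/8 ≈ 0.62500)
V(E) = √(-12 + E) (V(E) = √(E - 12) = √(-12 + E))
(O + (f + V(5))*(-2))*50 = (5/8 + (30 + √(-12 + 5))*(-2))*50 = (5/8 + (30 + √(-7))*(-2))*50 = (5/8 + (30 + I*√7)*(-2))*50 = (5/8 + (-60 - 2*I*√7))*50 = (-475/8 - 2*I*√7)*50 = -11875/4 - 100*I*√7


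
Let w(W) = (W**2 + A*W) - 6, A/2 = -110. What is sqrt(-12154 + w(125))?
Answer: I*sqrt(24035) ≈ 155.03*I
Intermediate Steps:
A = -220 (A = 2*(-110) = -220)
w(W) = -6 + W**2 - 220*W (w(W) = (W**2 - 220*W) - 6 = -6 + W**2 - 220*W)
sqrt(-12154 + w(125)) = sqrt(-12154 + (-6 + 125**2 - 220*125)) = sqrt(-12154 + (-6 + 15625 - 27500)) = sqrt(-12154 - 11881) = sqrt(-24035) = I*sqrt(24035)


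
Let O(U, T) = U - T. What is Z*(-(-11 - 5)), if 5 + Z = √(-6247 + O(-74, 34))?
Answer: -80 + 16*I*√6355 ≈ -80.0 + 1275.5*I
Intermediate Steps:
Z = -5 + I*√6355 (Z = -5 + √(-6247 + (-74 - 1*34)) = -5 + √(-6247 + (-74 - 34)) = -5 + √(-6247 - 108) = -5 + √(-6355) = -5 + I*√6355 ≈ -5.0 + 79.718*I)
Z*(-(-11 - 5)) = (-5 + I*√6355)*(-(-11 - 5)) = (-5 + I*√6355)*(-1*(-16)) = (-5 + I*√6355)*16 = -80 + 16*I*√6355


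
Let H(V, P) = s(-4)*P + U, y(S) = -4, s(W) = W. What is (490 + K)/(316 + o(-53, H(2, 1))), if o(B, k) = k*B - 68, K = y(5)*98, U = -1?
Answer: 98/513 ≈ 0.19103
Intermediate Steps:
K = -392 (K = -4*98 = -392)
H(V, P) = -1 - 4*P (H(V, P) = -4*P - 1 = -1 - 4*P)
o(B, k) = -68 + B*k (o(B, k) = B*k - 68 = -68 + B*k)
(490 + K)/(316 + o(-53, H(2, 1))) = (490 - 392)/(316 + (-68 - 53*(-1 - 4*1))) = 98/(316 + (-68 - 53*(-1 - 4))) = 98/(316 + (-68 - 53*(-5))) = 98/(316 + (-68 + 265)) = 98/(316 + 197) = 98/513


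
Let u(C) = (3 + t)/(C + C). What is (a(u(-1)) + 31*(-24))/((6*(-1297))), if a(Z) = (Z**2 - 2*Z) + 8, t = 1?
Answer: 364/3891 ≈ 0.093549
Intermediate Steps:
u(C) = 2/C (u(C) = (3 + 1)/(C + C) = 4/((2*C)) = 4*(1/(2*C)) = 2/C)
a(Z) = 8 + Z**2 - 2*Z
(a(u(-1)) + 31*(-24))/((6*(-1297))) = ((8 + (2/(-1))**2 - 4/(-1)) + 31*(-24))/((6*(-1297))) = ((8 + (2*(-1))**2 - 4*(-1)) - 744)/(-7782) = ((8 + (-2)**2 - 2*(-2)) - 744)*(-1/7782) = ((8 + 4 + 4) - 744)*(-1/7782) = (16 - 744)*(-1/7782) = -728*(-1/7782) = 364/3891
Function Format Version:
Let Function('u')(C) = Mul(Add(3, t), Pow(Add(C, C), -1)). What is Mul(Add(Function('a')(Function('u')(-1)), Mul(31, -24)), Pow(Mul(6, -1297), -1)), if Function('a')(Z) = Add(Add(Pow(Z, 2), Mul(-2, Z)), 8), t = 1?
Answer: Rational(364, 3891) ≈ 0.093549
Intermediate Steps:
Function('u')(C) = Mul(2, Pow(C, -1)) (Function('u')(C) = Mul(Add(3, 1), Pow(Add(C, C), -1)) = Mul(4, Pow(Mul(2, C), -1)) = Mul(4, Mul(Rational(1, 2), Pow(C, -1))) = Mul(2, Pow(C, -1)))
Function('a')(Z) = Add(8, Pow(Z, 2), Mul(-2, Z))
Mul(Add(Function('a')(Function('u')(-1)), Mul(31, -24)), Pow(Mul(6, -1297), -1)) = Mul(Add(Add(8, Pow(Mul(2, Pow(-1, -1)), 2), Mul(-2, Mul(2, Pow(-1, -1)))), Mul(31, -24)), Pow(Mul(6, -1297), -1)) = Mul(Add(Add(8, Pow(Mul(2, -1), 2), Mul(-2, Mul(2, -1))), -744), Pow(-7782, -1)) = Mul(Add(Add(8, Pow(-2, 2), Mul(-2, -2)), -744), Rational(-1, 7782)) = Mul(Add(Add(8, 4, 4), -744), Rational(-1, 7782)) = Mul(Add(16, -744), Rational(-1, 7782)) = Mul(-728, Rational(-1, 7782)) = Rational(364, 3891)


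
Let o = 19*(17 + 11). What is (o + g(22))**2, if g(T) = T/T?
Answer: 284089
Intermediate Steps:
g(T) = 1
o = 532 (o = 19*28 = 532)
(o + g(22))**2 = (532 + 1)**2 = 533**2 = 284089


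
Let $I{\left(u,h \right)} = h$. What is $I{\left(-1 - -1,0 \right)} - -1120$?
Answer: $1120$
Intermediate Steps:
$I{\left(-1 - -1,0 \right)} - -1120 = 0 - -1120 = 0 + 1120 = 1120$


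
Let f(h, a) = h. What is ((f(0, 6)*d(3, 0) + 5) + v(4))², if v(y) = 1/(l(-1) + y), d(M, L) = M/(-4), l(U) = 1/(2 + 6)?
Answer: 29929/1089 ≈ 27.483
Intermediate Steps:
l(U) = ⅛ (l(U) = 1/8 = ⅛)
d(M, L) = -M/4 (d(M, L) = M*(-¼) = -M/4)
v(y) = 1/(⅛ + y)
((f(0, 6)*d(3, 0) + 5) + v(4))² = ((0*(-¼*3) + 5) + 8/(1 + 8*4))² = ((0*(-¾) + 5) + 8/(1 + 32))² = ((0 + 5) + 8/33)² = (5 + 8*(1/33))² = (5 + 8/33)² = (173/33)² = 29929/1089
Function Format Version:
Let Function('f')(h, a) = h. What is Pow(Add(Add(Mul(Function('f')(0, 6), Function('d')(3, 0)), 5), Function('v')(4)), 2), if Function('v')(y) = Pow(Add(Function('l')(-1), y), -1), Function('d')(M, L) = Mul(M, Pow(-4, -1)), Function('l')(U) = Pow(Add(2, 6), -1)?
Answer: Rational(29929, 1089) ≈ 27.483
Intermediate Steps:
Function('l')(U) = Rational(1, 8) (Function('l')(U) = Pow(8, -1) = Rational(1, 8))
Function('d')(M, L) = Mul(Rational(-1, 4), M) (Function('d')(M, L) = Mul(M, Rational(-1, 4)) = Mul(Rational(-1, 4), M))
Function('v')(y) = Pow(Add(Rational(1, 8), y), -1)
Pow(Add(Add(Mul(Function('f')(0, 6), Function('d')(3, 0)), 5), Function('v')(4)), 2) = Pow(Add(Add(Mul(0, Mul(Rational(-1, 4), 3)), 5), Mul(8, Pow(Add(1, Mul(8, 4)), -1))), 2) = Pow(Add(Add(Mul(0, Rational(-3, 4)), 5), Mul(8, Pow(Add(1, 32), -1))), 2) = Pow(Add(Add(0, 5), Mul(8, Pow(33, -1))), 2) = Pow(Add(5, Mul(8, Rational(1, 33))), 2) = Pow(Add(5, Rational(8, 33)), 2) = Pow(Rational(173, 33), 2) = Rational(29929, 1089)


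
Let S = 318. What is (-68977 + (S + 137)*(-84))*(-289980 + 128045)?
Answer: 17358946195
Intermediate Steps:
(-68977 + (S + 137)*(-84))*(-289980 + 128045) = (-68977 + (318 + 137)*(-84))*(-289980 + 128045) = (-68977 + 455*(-84))*(-161935) = (-68977 - 38220)*(-161935) = -107197*(-161935) = 17358946195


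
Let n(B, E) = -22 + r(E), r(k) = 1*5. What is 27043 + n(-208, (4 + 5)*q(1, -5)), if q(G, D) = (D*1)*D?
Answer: 27026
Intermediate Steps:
r(k) = 5
q(G, D) = D² (q(G, D) = D*D = D²)
n(B, E) = -17 (n(B, E) = -22 + 5 = -17)
27043 + n(-208, (4 + 5)*q(1, -5)) = 27043 - 17 = 27026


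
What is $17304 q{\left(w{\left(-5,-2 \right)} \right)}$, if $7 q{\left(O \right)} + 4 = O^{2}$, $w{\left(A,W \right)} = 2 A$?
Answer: $237312$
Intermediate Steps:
$q{\left(O \right)} = - \frac{4}{7} + \frac{O^{2}}{7}$
$17304 q{\left(w{\left(-5,-2 \right)} \right)} = 17304 \left(- \frac{4}{7} + \frac{\left(2 \left(-5\right)\right)^{2}}{7}\right) = 17304 \left(- \frac{4}{7} + \frac{\left(-10\right)^{2}}{7}\right) = 17304 \left(- \frac{4}{7} + \frac{1}{7} \cdot 100\right) = 17304 \left(- \frac{4}{7} + \frac{100}{7}\right) = 17304 \cdot \frac{96}{7} = 237312$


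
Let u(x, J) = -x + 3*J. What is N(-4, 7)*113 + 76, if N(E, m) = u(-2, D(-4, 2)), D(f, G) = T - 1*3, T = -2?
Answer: -1393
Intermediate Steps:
D(f, G) = -5 (D(f, G) = -2 - 1*3 = -2 - 3 = -5)
N(E, m) = -13 (N(E, m) = -1*(-2) + 3*(-5) = 2 - 15 = -13)
N(-4, 7)*113 + 76 = -13*113 + 76 = -1469 + 76 = -1393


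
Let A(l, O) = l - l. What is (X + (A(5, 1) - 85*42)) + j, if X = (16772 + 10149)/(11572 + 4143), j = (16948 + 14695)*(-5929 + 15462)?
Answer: 4740416403456/15715 ≈ 3.0165e+8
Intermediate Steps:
A(l, O) = 0
j = 301652719 (j = 31643*9533 = 301652719)
X = 26921/15715 ≈ 1.7131
(X + (A(5, 1) - 85*42)) + j = (26921/15715 + (0 - 85*42)) + 301652719 = (26921/15715 + (0 - 3570)) + 301652719 = (26921/15715 - 3570) + 301652719 = -56075629/15715 + 301652719 = 4740416403456/15715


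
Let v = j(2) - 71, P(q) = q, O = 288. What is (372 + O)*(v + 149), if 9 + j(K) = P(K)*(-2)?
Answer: 42900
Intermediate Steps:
j(K) = -9 - 2*K (j(K) = -9 + K*(-2) = -9 - 2*K)
v = -84 (v = (-9 - 2*2) - 71 = (-9 - 4) - 71 = -13 - 71 = -84)
(372 + O)*(v + 149) = (372 + 288)*(-84 + 149) = 660*65 = 42900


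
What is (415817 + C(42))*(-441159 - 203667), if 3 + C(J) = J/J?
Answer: -268128323190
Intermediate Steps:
C(J) = -2 (C(J) = -3 + J/J = -3 + 1 = -2)
(415817 + C(42))*(-441159 - 203667) = (415817 - 2)*(-441159 - 203667) = 415815*(-644826) = -268128323190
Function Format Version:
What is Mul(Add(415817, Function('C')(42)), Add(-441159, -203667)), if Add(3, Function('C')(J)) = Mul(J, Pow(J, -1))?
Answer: -268128323190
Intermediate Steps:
Function('C')(J) = -2 (Function('C')(J) = Add(-3, Mul(J, Pow(J, -1))) = Add(-3, 1) = -2)
Mul(Add(415817, Function('C')(42)), Add(-441159, -203667)) = Mul(Add(415817, -2), Add(-441159, -203667)) = Mul(415815, -644826) = -268128323190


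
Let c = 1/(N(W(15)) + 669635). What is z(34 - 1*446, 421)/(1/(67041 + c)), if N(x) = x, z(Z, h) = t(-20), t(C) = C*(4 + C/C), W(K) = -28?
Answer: -4489112288800/669607 ≈ -6.7041e+6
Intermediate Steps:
t(C) = 5*C (t(C) = C*(4 + 1) = C*5 = 5*C)
z(Z, h) = -100 (z(Z, h) = 5*(-20) = -100)
c = 1/669607 (c = 1/(-28 + 669635) = 1/669607 ≈ 1.4934e-6)
z(34 - 1*446, 421)/(1/(67041 + c)) = -100/(1/(67041 + 1/669607)) = -100/(1/(44891122888/669607)) = -100/669607/44891122888 = -100*44891122888/669607 = -4489112288800/669607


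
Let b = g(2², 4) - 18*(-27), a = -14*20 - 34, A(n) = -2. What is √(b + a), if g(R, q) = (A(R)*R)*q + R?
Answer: 12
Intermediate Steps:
a = -314 (a = -280 - 34 = -314)
g(R, q) = R - 2*R*q (g(R, q) = (-2*R)*q + R = -2*R*q + R = R - 2*R*q)
b = 458 (b = 2²*(1 - 2*4) - 18*(-27) = 4*(1 - 8) + 486 = 4*(-7) + 486 = -28 + 486 = 458)
√(b + a) = √(458 - 314) = √144 = 12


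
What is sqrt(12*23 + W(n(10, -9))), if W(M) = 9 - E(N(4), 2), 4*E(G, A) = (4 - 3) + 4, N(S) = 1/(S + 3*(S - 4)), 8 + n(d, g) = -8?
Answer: sqrt(1135)/2 ≈ 16.845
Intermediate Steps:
n(d, g) = -16 (n(d, g) = -8 - 8 = -16)
N(S) = 1/(-12 + 4*S) (N(S) = 1/(S + 3*(-4 + S)) = 1/(S + (-12 + 3*S)) = 1/(-12 + 4*S))
E(G, A) = 5/4 (E(G, A) = ((4 - 3) + 4)/4 = (1 + 4)/4 = (1/4)*5 = 5/4)
W(M) = 31/4 (W(M) = 9 - 1*5/4 = 9 - 5/4 = 31/4)
sqrt(12*23 + W(n(10, -9))) = sqrt(12*23 + 31/4) = sqrt(276 + 31/4) = sqrt(1135/4) = sqrt(1135)/2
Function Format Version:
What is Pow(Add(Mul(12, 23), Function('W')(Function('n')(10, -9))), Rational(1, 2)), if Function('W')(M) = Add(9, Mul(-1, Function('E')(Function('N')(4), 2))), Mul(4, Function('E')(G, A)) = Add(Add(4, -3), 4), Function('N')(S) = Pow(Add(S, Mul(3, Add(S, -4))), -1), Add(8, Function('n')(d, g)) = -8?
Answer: Mul(Rational(1, 2), Pow(1135, Rational(1, 2))) ≈ 16.845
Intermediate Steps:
Function('n')(d, g) = -16 (Function('n')(d, g) = Add(-8, -8) = -16)
Function('N')(S) = Pow(Add(-12, Mul(4, S)), -1) (Function('N')(S) = Pow(Add(S, Mul(3, Add(-4, S))), -1) = Pow(Add(S, Add(-12, Mul(3, S))), -1) = Pow(Add(-12, Mul(4, S)), -1))
Function('E')(G, A) = Rational(5, 4) (Function('E')(G, A) = Mul(Rational(1, 4), Add(Add(4, -3), 4)) = Mul(Rational(1, 4), Add(1, 4)) = Mul(Rational(1, 4), 5) = Rational(5, 4))
Function('W')(M) = Rational(31, 4) (Function('W')(M) = Add(9, Mul(-1, Rational(5, 4))) = Add(9, Rational(-5, 4)) = Rational(31, 4))
Pow(Add(Mul(12, 23), Function('W')(Function('n')(10, -9))), Rational(1, 2)) = Pow(Add(Mul(12, 23), Rational(31, 4)), Rational(1, 2)) = Pow(Add(276, Rational(31, 4)), Rational(1, 2)) = Pow(Rational(1135, 4), Rational(1, 2)) = Mul(Rational(1, 2), Pow(1135, Rational(1, 2)))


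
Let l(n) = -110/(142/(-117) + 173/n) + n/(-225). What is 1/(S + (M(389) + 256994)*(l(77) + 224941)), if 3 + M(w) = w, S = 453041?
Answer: 418815/24236101281200951 ≈ 1.7281e-11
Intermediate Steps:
l(n) = -110/(-142/117 + 173/n) - n/225 (l(n) = -110/(142*(-1/117) + 173/n) + n*(-1/225) = -110/(-142/117 + 173/n) - n/225)
M(w) = -3 + w
1/(S + (M(389) + 256994)*(l(77) + 224941)) = 1/(453041 + ((-3 + 389) + 256994)*((1/225)*77*(2915991 - 142*77)/(-20241 + 142*77) + 224941)) = 1/(453041 + (386 + 256994)*((1/225)*77*(2915991 - 10934)/(-20241 + 10934) + 224941)) = 1/(453041 + 257380*((1/225)*77*2905057/(-9307) + 224941)) = 1/(453041 + 257380*((1/225)*77*(-1/9307)*2905057 + 224941)) = 1/(453041 + 257380*(-223689389/2094075 + 224941)) = 1/(453041 + 257380*(470819635186/2094075)) = 1/(453041 + 24235911540834536/418815) = 1/(24236101281200951/418815) = 418815/24236101281200951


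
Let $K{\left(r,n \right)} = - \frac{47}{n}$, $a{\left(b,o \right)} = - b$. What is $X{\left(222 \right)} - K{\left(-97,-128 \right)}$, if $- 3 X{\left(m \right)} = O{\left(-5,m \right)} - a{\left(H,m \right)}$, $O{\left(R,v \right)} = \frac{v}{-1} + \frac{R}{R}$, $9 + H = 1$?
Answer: $\frac{29171}{384} \approx 75.966$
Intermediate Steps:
$H = -8$ ($H = -9 + 1 = -8$)
$O{\left(R,v \right)} = 1 - v$ ($O{\left(R,v \right)} = v \left(-1\right) + 1 = - v + 1 = 1 - v$)
$X{\left(m \right)} = \frac{7}{3} + \frac{m}{3}$ ($X{\left(m \right)} = - \frac{\left(1 - m\right) - \left(-1\right) \left(-8\right)}{3} = - \frac{\left(1 - m\right) - 8}{3} = - \frac{-7 - m}{3} = \frac{7}{3} + \frac{m}{3}$)
$K{\left(r,n \right)} = - \frac{47}{n}$
$X{\left(222 \right)} - K{\left(-97,-128 \right)} = \left(\frac{7}{3} + \frac{1}{3} \cdot 222\right) - - \frac{47}{-128} = \left(\frac{7}{3} + 74\right) - \left(-47\right) \left(- \frac{1}{128}\right) = \frac{229}{3} - \frac{47}{128} = \frac{29171}{384}$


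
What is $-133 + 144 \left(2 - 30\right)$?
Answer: $-4165$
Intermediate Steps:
$-133 + 144 \left(2 - 30\right) = -133 + 144 \left(-28\right) = -133 - 4032 = -4165$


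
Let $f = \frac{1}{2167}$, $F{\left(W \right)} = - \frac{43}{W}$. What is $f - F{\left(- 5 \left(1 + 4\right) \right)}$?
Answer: $- \frac{93156}{54175} \approx -1.7195$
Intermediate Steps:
$f = \frac{1}{2167} \approx 0.00046147$
$f - F{\left(- 5 \left(1 + 4\right) \right)} = \frac{1}{2167} - - \frac{43}{\left(-5\right) \left(1 + 4\right)} = \frac{1}{2167} - - \frac{43}{\left(-5\right) 5} = \frac{1}{2167} - - \frac{43}{-25} = \frac{1}{2167} - \left(-43\right) \left(- \frac{1}{25}\right) = \frac{1}{2167} - \frac{43}{25} = - \frac{93156}{54175}$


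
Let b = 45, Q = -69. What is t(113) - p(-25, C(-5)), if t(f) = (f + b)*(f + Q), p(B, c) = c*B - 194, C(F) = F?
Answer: 7021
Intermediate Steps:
p(B, c) = -194 + B*c (p(B, c) = B*c - 194 = -194 + B*c)
t(f) = (-69 + f)*(45 + f) (t(f) = (f + 45)*(f - 69) = (45 + f)*(-69 + f) = (-69 + f)*(45 + f))
t(113) - p(-25, C(-5)) = (-3105 + 113² - 24*113) - (-194 - 25*(-5)) = (-3105 + 12769 - 2712) - (-194 + 125) = 6952 - 1*(-69) = 6952 + 69 = 7021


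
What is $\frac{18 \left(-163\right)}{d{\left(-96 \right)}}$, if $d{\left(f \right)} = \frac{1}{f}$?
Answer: $281664$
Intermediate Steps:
$\frac{18 \left(-163\right)}{d{\left(-96 \right)}} = \frac{18 \left(-163\right)}{\frac{1}{-96}} = - \frac{2934}{- \frac{1}{96}} = \left(-2934\right) \left(-96\right) = 281664$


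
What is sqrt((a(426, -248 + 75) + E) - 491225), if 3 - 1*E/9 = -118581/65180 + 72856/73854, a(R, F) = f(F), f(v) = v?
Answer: I*sqrt(8785665247976705514305)/133716770 ≈ 700.97*I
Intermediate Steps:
a(R, F) = F
E = 9225169127/267433540 (E = 27 - 9*(-118581/65180 + 72856/73854) = 27 - 9*(-118581*1/65180 + 72856*(1/73854)) = 27 - 9*(-118581/65180 + 36428/36927) = 27 - 9*(-2004463547/2406901860) = 27 + 2004463547/267433540 = 9225169127/267433540 ≈ 34.495)
sqrt((a(426, -248 + 75) + E) - 491225) = sqrt(((-248 + 75) + 9225169127/267433540) - 491225) = sqrt((-173 + 9225169127/267433540) - 491225) = sqrt(-37040833293/267433540 - 491225) = sqrt(-131407081519793/267433540) = I*sqrt(8785665247976705514305)/133716770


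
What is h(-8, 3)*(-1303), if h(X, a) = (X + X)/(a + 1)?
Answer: 5212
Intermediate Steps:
h(X, a) = 2*X/(1 + a) (h(X, a) = (2*X)/(1 + a) = 2*X/(1 + a))
h(-8, 3)*(-1303) = (2*(-8)/(1 + 3))*(-1303) = (2*(-8)/4)*(-1303) = (2*(-8)*(1/4))*(-1303) = -4*(-1303) = 5212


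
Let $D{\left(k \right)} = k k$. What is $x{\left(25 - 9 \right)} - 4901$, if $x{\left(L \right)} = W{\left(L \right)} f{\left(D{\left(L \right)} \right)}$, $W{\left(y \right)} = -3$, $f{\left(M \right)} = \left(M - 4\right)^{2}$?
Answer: $-195413$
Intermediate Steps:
$D{\left(k \right)} = k^{2}$
$f{\left(M \right)} = \left(-4 + M\right)^{2}$
$x{\left(L \right)} = - 3 \left(-4 + L^{2}\right)^{2}$
$x{\left(25 - 9 \right)} - 4901 = - 3 \left(-4 + \left(25 - 9\right)^{2}\right)^{2} - 4901 = - 3 \left(-4 + 16^{2}\right)^{2} - 4901 = - 3 \left(-4 + 256\right)^{2} - 4901 = - 3 \cdot 252^{2} - 4901 = \left(-3\right) 63504 - 4901 = -190512 - 4901 = -195413$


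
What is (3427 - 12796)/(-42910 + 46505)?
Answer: -9369/3595 ≈ -2.6061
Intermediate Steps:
(3427 - 12796)/(-42910 + 46505) = -9369/3595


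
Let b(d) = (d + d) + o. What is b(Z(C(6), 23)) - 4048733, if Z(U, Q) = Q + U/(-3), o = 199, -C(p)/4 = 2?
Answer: -12145448/3 ≈ -4.0485e+6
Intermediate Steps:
C(p) = -8 (C(p) = -4*2 = -8)
Z(U, Q) = Q - U/3 (Z(U, Q) = Q + U*(-⅓) = Q - U/3)
b(d) = 199 + 2*d (b(d) = (d + d) + 199 = 2*d + 199 = 199 + 2*d)
b(Z(C(6), 23)) - 4048733 = (199 + 2*(23 - ⅓*(-8))) - 4048733 = (199 + 2*(23 + 8/3)) - 4048733 = (199 + 2*(77/3)) - 4048733 = (199 + 154/3) - 4048733 = 751/3 - 4048733 = -12145448/3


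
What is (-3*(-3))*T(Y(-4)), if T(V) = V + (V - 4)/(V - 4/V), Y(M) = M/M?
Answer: 18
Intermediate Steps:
Y(M) = 1
T(V) = V + (-4 + V)/(V - 4/V)
(-3*(-3))*T(Y(-4)) = (-3*(-3))*(1*(-8 + 1 + 1²)/(-4 + 1²)) = 9*(1*(-8 + 1 + 1)/(-4 + 1)) = 9*(1*(-6)/(-3)) = 9*(1*(-⅓)*(-6)) = 9*2 = 18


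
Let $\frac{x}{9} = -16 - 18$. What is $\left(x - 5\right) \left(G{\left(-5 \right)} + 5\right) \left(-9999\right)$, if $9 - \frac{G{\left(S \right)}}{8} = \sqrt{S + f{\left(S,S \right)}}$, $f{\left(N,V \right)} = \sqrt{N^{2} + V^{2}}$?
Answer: $239446053 - 24877512 \sqrt{-5 + 5 \sqrt{2}} \approx 2.0364 \cdot 10^{8}$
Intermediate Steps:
$x = -306$ ($x = 9 \left(-16 - 18\right) = 9 \left(-34\right) = -306$)
$G{\left(S \right)} = 72 - 8 \sqrt{S + \sqrt{2} \sqrt{S^{2}}}$ ($G{\left(S \right)} = 72 - 8 \sqrt{S + \sqrt{S^{2} + S^{2}}} = 72 - 8 \sqrt{S + \sqrt{2 S^{2}}} = 72 - 8 \sqrt{S + \sqrt{2} \sqrt{S^{2}}}$)
$\left(x - 5\right) \left(G{\left(-5 \right)} + 5\right) \left(-9999\right) = \left(-306 - 5\right) \left(\left(72 - 8 \sqrt{-5 + \sqrt{2} \sqrt{\left(-5\right)^{2}}}\right) + 5\right) \left(-9999\right) = - 311 \left(\left(72 - 8 \sqrt{-5 + \sqrt{2} \sqrt{25}}\right) + 5\right) \left(-9999\right) = - 311 \left(\left(72 - 8 \sqrt{-5 + \sqrt{2} \cdot 5}\right) + 5\right) \left(-9999\right) = - 311 \left(\left(72 - 8 \sqrt{-5 + 5 \sqrt{2}}\right) + 5\right) \left(-9999\right) = - 311 \left(77 - 8 \sqrt{-5 + 5 \sqrt{2}}\right) \left(-9999\right) = \left(-23947 + 2488 \sqrt{-5 + 5 \sqrt{2}}\right) \left(-9999\right) = 239446053 - 24877512 \sqrt{-5 + 5 \sqrt{2}}$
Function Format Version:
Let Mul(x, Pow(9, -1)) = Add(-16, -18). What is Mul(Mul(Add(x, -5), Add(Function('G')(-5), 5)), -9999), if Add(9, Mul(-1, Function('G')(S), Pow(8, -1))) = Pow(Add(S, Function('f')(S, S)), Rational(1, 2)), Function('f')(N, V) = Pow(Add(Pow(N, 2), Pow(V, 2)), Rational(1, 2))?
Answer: Add(239446053, Mul(-24877512, Pow(Add(-5, Mul(5, Pow(2, Rational(1, 2)))), Rational(1, 2)))) ≈ 2.0364e+8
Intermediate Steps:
x = -306 (x = Mul(9, Add(-16, -18)) = Mul(9, -34) = -306)
Function('G')(S) = Add(72, Mul(-8, Pow(Add(S, Mul(Pow(2, Rational(1, 2)), Pow(Pow(S, 2), Rational(1, 2)))), Rational(1, 2)))) (Function('G')(S) = Add(72, Mul(-8, Pow(Add(S, Pow(Add(Pow(S, 2), Pow(S, 2)), Rational(1, 2))), Rational(1, 2)))) = Add(72, Mul(-8, Pow(Add(S, Pow(Mul(2, Pow(S, 2)), Rational(1, 2))), Rational(1, 2)))) = Add(72, Mul(-8, Pow(Add(S, Mul(Pow(2, Rational(1, 2)), Pow(Pow(S, 2), Rational(1, 2)))), Rational(1, 2)))))
Mul(Mul(Add(x, -5), Add(Function('G')(-5), 5)), -9999) = Mul(Mul(Add(-306, -5), Add(Add(72, Mul(-8, Pow(Add(-5, Mul(Pow(2, Rational(1, 2)), Pow(Pow(-5, 2), Rational(1, 2)))), Rational(1, 2)))), 5)), -9999) = Mul(Mul(-311, Add(Add(72, Mul(-8, Pow(Add(-5, Mul(Pow(2, Rational(1, 2)), Pow(25, Rational(1, 2)))), Rational(1, 2)))), 5)), -9999) = Mul(Mul(-311, Add(Add(72, Mul(-8, Pow(Add(-5, Mul(Pow(2, Rational(1, 2)), 5)), Rational(1, 2)))), 5)), -9999) = Mul(Mul(-311, Add(Add(72, Mul(-8, Pow(Add(-5, Mul(5, Pow(2, Rational(1, 2)))), Rational(1, 2)))), 5)), -9999) = Mul(Mul(-311, Add(77, Mul(-8, Pow(Add(-5, Mul(5, Pow(2, Rational(1, 2)))), Rational(1, 2))))), -9999) = Mul(Add(-23947, Mul(2488, Pow(Add(-5, Mul(5, Pow(2, Rational(1, 2)))), Rational(1, 2)))), -9999) = Add(239446053, Mul(-24877512, Pow(Add(-5, Mul(5, Pow(2, Rational(1, 2)))), Rational(1, 2))))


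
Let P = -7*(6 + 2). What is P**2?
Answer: 3136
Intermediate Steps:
P = -56 (P = -7*8 = -56)
P**2 = (-56)**2 = 3136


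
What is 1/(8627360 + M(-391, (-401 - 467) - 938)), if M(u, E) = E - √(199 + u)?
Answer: 4312777/37200090903554 + 2*I*√3/18600045451777 ≈ 1.1593e-7 + 1.8624e-13*I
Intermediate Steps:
1/(8627360 + M(-391, (-401 - 467) - 938)) = 1/(8627360 + (((-401 - 467) - 938) - √(199 - 391))) = 1/(8627360 + ((-868 - 938) - √(-192))) = 1/(8627360 + (-1806 - 8*I*√3)) = 1/(8625554 - 8*I*√3)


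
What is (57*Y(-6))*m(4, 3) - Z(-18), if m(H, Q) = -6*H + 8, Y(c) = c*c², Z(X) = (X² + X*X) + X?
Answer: 196362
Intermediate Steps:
Z(X) = X + 2*X² (Z(X) = (X² + X²) + X = 2*X² + X = X + 2*X²)
Y(c) = c³
m(H, Q) = 8 - 6*H
(57*Y(-6))*m(4, 3) - Z(-18) = (57*(-6)³)*(8 - 6*4) - (-18)*(1 + 2*(-18)) = (57*(-216))*(8 - 24) - (-18)*(1 - 36) = -12312*(-16) - (-18)*(-35) = 196992 - 1*630 = 196992 - 630 = 196362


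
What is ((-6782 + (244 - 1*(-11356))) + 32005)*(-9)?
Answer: -331407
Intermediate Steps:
((-6782 + (244 - 1*(-11356))) + 32005)*(-9) = ((-6782 + (244 + 11356)) + 32005)*(-9) = ((-6782 + 11600) + 32005)*(-9) = (4818 + 32005)*(-9) = 36823*(-9) = -331407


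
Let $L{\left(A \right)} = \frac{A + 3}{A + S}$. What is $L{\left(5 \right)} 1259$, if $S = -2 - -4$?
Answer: $\frac{10072}{7} \approx 1438.9$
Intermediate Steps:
$S = 2$ ($S = -2 + 4 = 2$)
$L{\left(A \right)} = \frac{3 + A}{2 + A}$ ($L{\left(A \right)} = \frac{A + 3}{A + 2} = \frac{3 + A}{2 + A}$)
$L{\left(5 \right)} 1259 = \frac{3 + 5}{2 + 5} \cdot 1259 = \frac{1}{7} \cdot 8 \cdot 1259 = \frac{8}{7} \cdot 1259 = \frac{10072}{7}$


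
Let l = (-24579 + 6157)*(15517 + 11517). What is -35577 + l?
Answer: -498055925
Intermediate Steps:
l = -498020348 (l = -18422*27034 = -498020348)
-35577 + l = -35577 - 498020348 = -498055925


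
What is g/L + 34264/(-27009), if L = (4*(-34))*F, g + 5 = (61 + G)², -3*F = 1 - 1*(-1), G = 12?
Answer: 105516985/1836612 ≈ 57.452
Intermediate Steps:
F = -⅔ (F = -(1 - 1*(-1))/3 = -(1 + 1)/3 = -⅓*2 = -⅔ ≈ -0.66667)
g = 5324 (g = -5 + (61 + 12)² = -5 + 73² = -5 + 5329 = 5324)
L = 272/3 (L = (4*(-34))*(-⅔) = -136*(-⅔) = 272/3 ≈ 90.667)
g/L + 34264/(-27009) = 5324/(272/3) + 34264/(-27009) = 5324*(3/272) + 34264*(-1/27009) = 3993/68 - 34264/27009 = 105516985/1836612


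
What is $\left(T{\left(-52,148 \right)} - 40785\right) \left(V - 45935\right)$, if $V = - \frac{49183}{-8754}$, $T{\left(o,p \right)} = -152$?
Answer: $\frac{16459367941159}{8754} \approx 1.8802 \cdot 10^{9}$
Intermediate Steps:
$V = \frac{49183}{8754}$ ($V = \left(-49183\right) \left(- \frac{1}{8754}\right) = \frac{49183}{8754} \approx 5.6183$)
$\left(T{\left(-52,148 \right)} - 40785\right) \left(V - 45935\right) = \left(-152 - 40785\right) \left(\frac{49183}{8754} - 45935\right) = \left(-40937\right) \left(- \frac{402065807}{8754}\right) = \frac{16459367941159}{8754}$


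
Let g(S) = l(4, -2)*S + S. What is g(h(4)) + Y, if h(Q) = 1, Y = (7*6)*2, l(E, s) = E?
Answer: 89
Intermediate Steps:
Y = 84 (Y = 42*2 = 84)
g(S) = 5*S (g(S) = 4*S + S = 5*S)
g(h(4)) + Y = 5*1 + 84 = 5 + 84 = 89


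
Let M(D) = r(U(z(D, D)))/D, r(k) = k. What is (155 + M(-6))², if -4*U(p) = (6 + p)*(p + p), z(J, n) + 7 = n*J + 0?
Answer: 8265625/144 ≈ 57400.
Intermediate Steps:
z(J, n) = -7 + J*n (z(J, n) = -7 + (n*J + 0) = -7 + (J*n + 0) = -7 + J*n)
U(p) = -p*(6 + p)/2 (U(p) = -(6 + p)*(p + p)/4 = -(6 + p)*2*p/4 = -p*(6 + p)/2)
M(D) = -(-1 + D²)*(-7 + D²)/(2*D) (M(D) = (-(-7 + D*D)*(6 + (-7 + D*D))/2)/D = (-(-7 + D²)*(6 + (-7 + D²))/2)/D = (-(-7 + D²)*(-1 + D²)/2)/D = (-(-1 + D²)*(-7 + D²)/2)/D = -(-1 + D²)*(-7 + D²)/(2*D))
(155 + M(-6))² = (155 + (½)*(-7 - 1*(-6)⁴ + 8*(-6)²)/(-6))² = (155 + (½)*(-⅙)*(-7 - 1*1296 + 8*36))² = (155 + (½)*(-⅙)*(-7 - 1296 + 288))² = (155 + (½)*(-⅙)*(-1015))² = (155 + 1015/12)² = (2875/12)² = 8265625/144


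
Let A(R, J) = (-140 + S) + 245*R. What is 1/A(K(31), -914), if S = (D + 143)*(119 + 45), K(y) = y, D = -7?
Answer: 1/29759 ≈ 3.3603e-5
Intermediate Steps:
S = 22304 (S = (-7 + 143)*(119 + 45) = 136*164 = 22304)
A(R, J) = 22164 + 245*R (A(R, J) = (-140 + 22304) + 245*R = 22164 + 245*R)
1/A(K(31), -914) = 1/(22164 + 245*31) = 1/(22164 + 7595) = 1/29759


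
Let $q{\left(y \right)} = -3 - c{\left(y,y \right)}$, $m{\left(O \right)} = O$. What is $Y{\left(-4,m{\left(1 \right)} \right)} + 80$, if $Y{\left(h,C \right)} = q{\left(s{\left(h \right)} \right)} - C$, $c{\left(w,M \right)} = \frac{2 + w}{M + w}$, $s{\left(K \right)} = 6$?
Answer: $\frac{226}{3} \approx 75.333$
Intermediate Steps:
$c{\left(w,M \right)} = \frac{2 + w}{M + w}$
$q{\left(y \right)} = -3 - \frac{2 + y}{2 y}$ ($q{\left(y \right)} = -3 - \frac{2 + y}{y + y} = -3 - \frac{2 + y}{2 y}$)
$Y{\left(h,C \right)} = - \frac{11}{3} - C$ ($Y{\left(h,C \right)} = \left(- \frac{7}{2} - \frac{1}{6}\right) - C = - \frac{11}{3} - C$)
$Y{\left(-4,m{\left(1 \right)} \right)} + 80 = \left(- \frac{11}{3} - 1\right) + 80 = - \frac{14}{3} + 80 = \frac{226}{3}$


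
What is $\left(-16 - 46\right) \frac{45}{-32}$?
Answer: $\frac{1395}{16} \approx 87.188$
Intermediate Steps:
$\left(-16 - 46\right) \frac{45}{-32} = - 62 \cdot 45 \left(- \frac{1}{32}\right) = \left(-62\right) \left(- \frac{45}{32}\right) = \frac{1395}{16}$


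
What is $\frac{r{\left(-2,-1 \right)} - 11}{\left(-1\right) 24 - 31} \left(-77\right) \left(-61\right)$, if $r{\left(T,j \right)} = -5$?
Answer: $\frac{6832}{5} \approx 1366.4$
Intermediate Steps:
$\frac{r{\left(-2,-1 \right)} - 11}{\left(-1\right) 24 - 31} \left(-77\right) \left(-61\right) = \frac{-5 - 11}{\left(-1\right) 24 - 31} \left(-77\right) \left(-61\right) = - \frac{16}{-24 - 31} \left(-77\right) \left(-61\right) = - \frac{16}{-55} \left(-77\right) \left(-61\right) = \left(-16\right) \left(- \frac{1}{55}\right) \left(-77\right) \left(-61\right) = \frac{16}{55} \left(-77\right) \left(-61\right) = \left(- \frac{112}{5}\right) \left(-61\right) = \frac{6832}{5}$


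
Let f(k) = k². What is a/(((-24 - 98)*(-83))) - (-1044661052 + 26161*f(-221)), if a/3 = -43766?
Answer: -1180025116636/5063 ≈ -2.3307e+8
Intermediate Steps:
a = -131298 (a = 3*(-43766) = -131298)
a/(((-24 - 98)*(-83))) - (-1044661052 + 26161*f(-221)) = -131298*(-1/(83*(-24 - 98))) - 26161/(1/((-221)² - 39932)) = -131298/((-122*(-83))) - 26161/(1/(48841 - 39932)) = -131298/10126 - 26161/(1/8909) = -131298*1/10126 - 26161/1/8909 = -65649/5063 - 26161*8909 = -65649/5063 - 233068349 = -1180025116636/5063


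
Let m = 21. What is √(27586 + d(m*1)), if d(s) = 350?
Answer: 12*√194 ≈ 167.14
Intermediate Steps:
√(27586 + d(m*1)) = √(27586 + 350) = √27936 = 12*√194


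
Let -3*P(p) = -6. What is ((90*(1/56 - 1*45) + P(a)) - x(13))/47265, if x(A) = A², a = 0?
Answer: -118031/1323420 ≈ -0.089186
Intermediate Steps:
P(p) = 2 (P(p) = -⅓*(-6) = 2)
((90*(1/56 - 1*45) + P(a)) - x(13))/47265 = ((90*(1/56 - 1*45) + 2) - 1*13²)/47265 = ((90*(1/56 - 45) + 2) - 1*169)*(1/47265) = ((90*(-2519/56) + 2) - 169)*(1/47265) = ((-113355/28 + 2) - 169)*(1/47265) = (-113299/28 - 169)*(1/47265) = -118031/28*1/47265 = -118031/1323420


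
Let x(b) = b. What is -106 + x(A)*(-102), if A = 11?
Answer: -1228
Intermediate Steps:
-106 + x(A)*(-102) = -106 + 11*(-102) = -106 - 1122 = -1228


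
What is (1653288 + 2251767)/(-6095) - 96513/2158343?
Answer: -73295968440/114392179 ≈ -640.74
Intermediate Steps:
(1653288 + 2251767)/(-6095) - 96513/2158343 = 3905055*(-1/6095) - 96513*1/2158343 = -33957/53 - 96513/2158343 = -73295968440/114392179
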